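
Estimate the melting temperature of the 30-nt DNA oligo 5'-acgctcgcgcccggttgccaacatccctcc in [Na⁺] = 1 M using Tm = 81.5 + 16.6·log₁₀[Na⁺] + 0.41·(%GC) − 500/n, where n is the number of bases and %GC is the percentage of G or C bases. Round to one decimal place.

93.5°C

Length n = 30. Base counts: A=4, T=5, C=15, G=6
G+C = 21, so %GC = 21/30 × 100 = 70%
Salt term: 16.6 × (0) = 0
GC term: 0.41 × 70 = 28.7; length term: −500/30 = −16.667
Tm = 81.5 + (0) + 28.7 − 16.667 = 93.533 → 93.5°C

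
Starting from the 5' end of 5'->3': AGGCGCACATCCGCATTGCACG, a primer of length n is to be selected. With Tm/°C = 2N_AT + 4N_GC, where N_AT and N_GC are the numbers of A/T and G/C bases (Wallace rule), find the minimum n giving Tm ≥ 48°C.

First 13 bases: AGGCGCACATCCG → Tm = 44°C (< 48°C)
First 14 bases: AGGCGCACATCCGC → Tm = 48°C (≥ 48°C)
Since every base adds ≥2°C, Tm only increases with n, so the threshold is first crossed at n = 14.

n = 14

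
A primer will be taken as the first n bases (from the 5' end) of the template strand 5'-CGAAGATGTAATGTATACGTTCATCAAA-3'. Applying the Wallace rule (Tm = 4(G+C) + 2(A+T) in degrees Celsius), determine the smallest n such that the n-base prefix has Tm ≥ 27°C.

n = 10

First 9 bases: CGAAGATGT → Tm = 26°C (< 27°C)
First 10 bases: CGAAGATGTA → Tm = 28°C (≥ 27°C)
Since every base adds ≥2°C, Tm only increases with n, so the threshold is first crossed at n = 10.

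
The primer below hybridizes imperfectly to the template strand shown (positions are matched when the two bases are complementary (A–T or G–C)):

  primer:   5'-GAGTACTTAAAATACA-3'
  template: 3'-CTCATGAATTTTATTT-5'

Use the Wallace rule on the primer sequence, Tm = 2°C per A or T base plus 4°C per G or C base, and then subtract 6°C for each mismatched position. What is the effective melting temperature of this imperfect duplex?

34°C

Primer base counts: A=8, T=4, G=2, C=2 → A+T=12, G+C=4
Perfect-match Tm = 2(12) + 4(4) = 24 + 16 = 40°C
Mismatches (positions where the bases are not complementary): 1 (at position 15)
Effective Tm = 40 − 1×6 = 40 − 6 = 34°C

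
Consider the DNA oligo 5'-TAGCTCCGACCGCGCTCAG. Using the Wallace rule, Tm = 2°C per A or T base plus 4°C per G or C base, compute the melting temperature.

64°C

Scanning the sequence gives T=3, G=5, C=8, A=3.
AT pairs contribute 6, GC pairs contribute 13.
Tm = 2(6) + 4(13) = 12 + 52 = 64°C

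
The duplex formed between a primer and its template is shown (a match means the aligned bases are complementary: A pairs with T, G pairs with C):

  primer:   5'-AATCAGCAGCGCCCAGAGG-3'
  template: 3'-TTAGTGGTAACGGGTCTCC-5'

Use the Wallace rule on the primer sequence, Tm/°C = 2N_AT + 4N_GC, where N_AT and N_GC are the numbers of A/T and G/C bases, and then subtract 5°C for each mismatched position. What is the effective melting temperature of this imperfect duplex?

Primer base counts: A=6, T=1, G=6, C=6 → A+T=7, G+C=12
Perfect-match Tm = 2(7) + 4(12) = 14 + 48 = 62°C
Mismatches (positions where the bases are not complementary): 3 (at positions 6, 9, 10)
Effective Tm = 62 − 3×5 = 62 − 15 = 47°C

47°C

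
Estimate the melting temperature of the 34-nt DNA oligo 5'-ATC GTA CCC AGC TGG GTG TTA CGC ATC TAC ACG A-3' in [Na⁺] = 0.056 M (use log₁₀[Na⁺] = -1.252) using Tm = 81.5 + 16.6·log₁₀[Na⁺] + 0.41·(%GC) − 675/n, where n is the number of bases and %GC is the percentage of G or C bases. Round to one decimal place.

Length n = 34. Counting bases: A=8, G=8, T=8, C=10
G+C = 18, so %GC = 18/34 × 100 = 52.941%
Salt term: 16.6 × (-1.252) = -20.783
GC term: 0.41 × 52.941 = 21.706; length term: −675/34 = −19.853
Tm = 81.5 + (-20.783) + 21.706 − 19.853 = 62.57 → 62.6°C

62.6°C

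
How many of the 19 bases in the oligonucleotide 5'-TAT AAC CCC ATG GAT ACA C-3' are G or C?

Counting bases: C=6, T=4, A=7, G=2
Total G or C: 2 + 6 = 8

8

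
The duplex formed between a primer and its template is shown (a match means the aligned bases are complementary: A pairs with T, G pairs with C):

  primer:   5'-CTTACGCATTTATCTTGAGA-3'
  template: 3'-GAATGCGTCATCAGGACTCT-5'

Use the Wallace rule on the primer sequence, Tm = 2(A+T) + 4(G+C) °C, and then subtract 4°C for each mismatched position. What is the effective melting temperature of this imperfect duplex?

Primer base counts: A=5, T=8, G=3, C=4 → A+T=13, G+C=7
Perfect-match Tm = 2(13) + 4(7) = 26 + 28 = 54°C
Mismatches (positions where the bases are not complementary): 4 (at positions 9, 11, 12, 15)
Effective Tm = 54 − 4×4 = 54 − 16 = 38°C

38°C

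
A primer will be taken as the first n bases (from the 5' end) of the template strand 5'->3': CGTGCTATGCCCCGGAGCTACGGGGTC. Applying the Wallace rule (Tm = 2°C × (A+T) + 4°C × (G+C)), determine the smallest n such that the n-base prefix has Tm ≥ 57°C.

n = 17

First 16 bases: CGTGCTATGCCCCGGA → Tm = 54°C (< 57°C)
First 17 bases: CGTGCTATGCCCCGGAG → Tm = 58°C (≥ 57°C)
Since every base adds ≥2°C, Tm only increases with n, so the threshold is first crossed at n = 17.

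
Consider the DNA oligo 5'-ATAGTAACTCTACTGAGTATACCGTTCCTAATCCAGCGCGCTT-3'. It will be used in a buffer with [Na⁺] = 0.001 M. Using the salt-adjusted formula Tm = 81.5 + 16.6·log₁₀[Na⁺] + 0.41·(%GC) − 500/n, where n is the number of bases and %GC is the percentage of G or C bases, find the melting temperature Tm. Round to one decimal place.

38.2°C

Length n = 43. Counting bases: G=7, A=11, T=13, C=12
G+C = 19, so %GC = 19/43 × 100 = 44.186%
Salt term: 16.6 × (-3) = -49.8
GC term: 0.41 × 44.186 = 18.116; length term: −500/43 = −11.628
Tm = 81.5 + (-49.8) + 18.116 − 11.628 = 38.188 → 38.2°C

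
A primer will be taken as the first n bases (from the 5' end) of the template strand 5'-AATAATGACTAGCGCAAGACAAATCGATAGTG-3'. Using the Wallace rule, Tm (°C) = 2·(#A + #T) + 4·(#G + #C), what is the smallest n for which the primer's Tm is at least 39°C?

n = 15

First 14 bases: AATAATGACTAGCG → Tm = 38°C (< 39°C)
First 15 bases: AATAATGACTAGCGC → Tm = 42°C (≥ 39°C)
Each additional base adds 2°C (A/T) or 4°C (G/C), so Tm is non-decreasing in n; n = 15 is the first length to reach 39°C.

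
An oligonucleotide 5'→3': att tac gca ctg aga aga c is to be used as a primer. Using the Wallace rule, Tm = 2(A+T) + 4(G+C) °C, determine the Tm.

54°C

Counting bases: C=4, T=4, G=4, A=7
AT pairs contribute 11, GC pairs contribute 8.
Tm = 4·8 + 2·11 = 32 + 22 = 54°C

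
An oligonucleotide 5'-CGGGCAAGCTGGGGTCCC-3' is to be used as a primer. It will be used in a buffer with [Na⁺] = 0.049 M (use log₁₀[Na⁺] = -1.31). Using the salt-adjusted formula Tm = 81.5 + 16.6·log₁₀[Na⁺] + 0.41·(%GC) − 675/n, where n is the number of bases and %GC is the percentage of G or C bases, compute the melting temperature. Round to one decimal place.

Length n = 18. Scanning the sequence gives G=8, T=2, A=2, C=6.
G+C = 14, so %GC = 14/18 × 100 = 77.778%
Salt term: 16.6 × (-1.31) = -21.746
GC term: 0.41 × 77.778 = 31.889; length term: −675/18 = −37.5
Tm = 81.5 + (-21.746) + 31.889 − 37.5 = 54.143 → 54.1°C

54.1°C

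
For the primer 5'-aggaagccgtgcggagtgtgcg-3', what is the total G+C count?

Scanning the sequence gives C=4, G=11, T=3, A=4.
Total G or C: 11 + 4 = 15

15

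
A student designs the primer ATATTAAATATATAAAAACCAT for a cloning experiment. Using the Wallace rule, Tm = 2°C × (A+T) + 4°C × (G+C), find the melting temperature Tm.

T=7, C=2, G=0, A=13
A+T = 20, G+C = 2
Tm = 4·2 + 2·20 = 8 + 40 = 48°C

48°C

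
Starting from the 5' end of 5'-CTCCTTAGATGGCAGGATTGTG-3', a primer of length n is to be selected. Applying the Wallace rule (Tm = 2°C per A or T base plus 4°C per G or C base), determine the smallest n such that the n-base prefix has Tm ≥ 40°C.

First 12 bases: CTCCTTAGATGG → Tm = 36°C (< 40°C)
First 13 bases: CTCCTTAGATGGC → Tm = 40°C (≥ 40°C)
Each additional base adds 2°C (A/T) or 4°C (G/C), so Tm is non-decreasing in n; n = 13 is the first length to reach 40°C.

n = 13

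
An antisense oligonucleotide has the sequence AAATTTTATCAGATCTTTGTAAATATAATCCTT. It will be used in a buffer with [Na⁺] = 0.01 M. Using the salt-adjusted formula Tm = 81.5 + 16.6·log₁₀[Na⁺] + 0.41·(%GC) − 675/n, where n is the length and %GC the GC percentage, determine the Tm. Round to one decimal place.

Length n = 33. Base counts: G=2, A=12, C=4, T=15
G+C = 6, so %GC = 6/33 × 100 = 18.182%
Salt term: 16.6 × (-2) = -33.2
GC term: 0.41 × 18.182 = 7.455; length term: −675/33 = −20.455
Tm = 81.5 + (-33.2) + 7.455 − 20.455 = 35.3 → 35.3°C

35.3°C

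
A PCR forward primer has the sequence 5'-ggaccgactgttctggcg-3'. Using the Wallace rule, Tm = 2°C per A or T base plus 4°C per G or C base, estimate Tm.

T=4, C=5, A=2, G=7
A+T = 6, G+C = 12
Tm = 2(6) + 4(12) = 12 + 48 = 60°C

60°C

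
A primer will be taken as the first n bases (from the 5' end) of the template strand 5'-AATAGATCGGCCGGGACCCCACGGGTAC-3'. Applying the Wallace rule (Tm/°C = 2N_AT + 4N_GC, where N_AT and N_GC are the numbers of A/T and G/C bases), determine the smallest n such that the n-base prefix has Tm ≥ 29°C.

n = 11

First 10 bases: AATAGATCGG → Tm = 28°C (< 29°C)
First 11 bases: AATAGATCGGC → Tm = 32°C (≥ 29°C)
Each additional base adds 2°C (A/T) or 4°C (G/C), so Tm is non-decreasing in n; n = 11 is the first length to reach 29°C.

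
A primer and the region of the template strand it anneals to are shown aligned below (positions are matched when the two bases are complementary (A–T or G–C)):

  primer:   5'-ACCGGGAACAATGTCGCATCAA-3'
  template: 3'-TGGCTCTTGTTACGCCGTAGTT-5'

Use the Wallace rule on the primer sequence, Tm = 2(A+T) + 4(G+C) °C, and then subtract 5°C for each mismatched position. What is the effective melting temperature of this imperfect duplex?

Primer base counts: A=8, T=3, G=5, C=6 → A+T=11, G+C=11
Perfect-match Tm = 2(11) + 4(11) = 22 + 44 = 66°C
Mismatches (positions where the bases are not complementary): 3 (at positions 5, 14, 15)
Effective Tm = 66 − 3×5 = 66 − 15 = 51°C

51°C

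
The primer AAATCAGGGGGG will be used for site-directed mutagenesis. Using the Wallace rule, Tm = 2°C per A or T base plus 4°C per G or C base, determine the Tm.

A=4, G=6, T=1, C=1
AT pairs contribute 5, GC pairs contribute 7.
Tm = 2(5) + 4(7) = 10 + 28 = 38°C

38°C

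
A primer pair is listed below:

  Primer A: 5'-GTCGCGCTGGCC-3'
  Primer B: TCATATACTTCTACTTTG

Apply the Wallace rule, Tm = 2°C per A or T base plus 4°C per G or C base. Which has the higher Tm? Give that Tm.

Primer A: A+T=2, G+C=10 → Tm = 2(2)+4(10) = 44°C
Primer B: A+T=13, G+C=5 → Tm = 2(13)+4(5) = 46°C
44°C vs 46°C → primer B is higher.

Primer B, 46°C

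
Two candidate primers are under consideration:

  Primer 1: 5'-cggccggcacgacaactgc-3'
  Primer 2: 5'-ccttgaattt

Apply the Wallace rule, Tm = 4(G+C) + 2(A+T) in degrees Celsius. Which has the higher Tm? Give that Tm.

Primer 1, 66°C

Primer 1: A+T=5, G+C=14 → Tm = 2(5)+4(14) = 66°C
Primer 2: A+T=7, G+C=3 → Tm = 2(7)+4(3) = 26°C
66°C vs 26°C → primer 1 is higher.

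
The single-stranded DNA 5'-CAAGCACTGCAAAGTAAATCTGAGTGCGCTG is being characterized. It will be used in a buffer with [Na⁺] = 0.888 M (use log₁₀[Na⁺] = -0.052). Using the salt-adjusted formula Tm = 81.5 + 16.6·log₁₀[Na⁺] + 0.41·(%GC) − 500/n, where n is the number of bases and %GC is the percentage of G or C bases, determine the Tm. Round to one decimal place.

84.3°C

Length n = 31. A=10, C=7, T=6, G=8
G+C = 15, so %GC = 15/31 × 100 = 48.387%
Salt term: 16.6 × (-0.052) = -0.863
GC term: 0.41 × 48.387 = 19.839; length term: −500/31 = −16.129
Tm = 81.5 + (-0.863) + 19.839 − 16.129 = 84.347 → 84.3°C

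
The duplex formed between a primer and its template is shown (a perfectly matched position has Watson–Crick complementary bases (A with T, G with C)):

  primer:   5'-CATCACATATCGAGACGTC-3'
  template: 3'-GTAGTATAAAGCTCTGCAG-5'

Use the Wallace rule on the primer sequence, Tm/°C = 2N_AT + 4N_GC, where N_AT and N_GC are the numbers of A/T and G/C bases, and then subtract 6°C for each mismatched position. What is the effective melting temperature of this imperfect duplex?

Primer base counts: A=6, T=4, G=3, C=6 → A+T=10, G+C=9
Perfect-match Tm = 2(10) + 4(9) = 20 + 36 = 56°C
Mismatches (positions where the bases are not complementary): 2 (at positions 6, 9)
Effective Tm = 56 − 2×6 = 56 − 12 = 44°C

44°C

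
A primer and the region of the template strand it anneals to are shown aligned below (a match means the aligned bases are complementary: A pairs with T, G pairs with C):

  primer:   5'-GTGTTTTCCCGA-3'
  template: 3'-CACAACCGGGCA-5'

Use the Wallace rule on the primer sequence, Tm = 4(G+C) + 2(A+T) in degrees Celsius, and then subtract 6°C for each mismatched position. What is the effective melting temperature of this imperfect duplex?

Primer base counts: A=1, T=5, G=3, C=3 → A+T=6, G+C=6
Perfect-match Tm = 2(6) + 4(6) = 12 + 24 = 36°C
Mismatches (positions where the bases are not complementary): 3 (at positions 6, 7, 12)
Effective Tm = 36 − 3×6 = 36 − 18 = 18°C

18°C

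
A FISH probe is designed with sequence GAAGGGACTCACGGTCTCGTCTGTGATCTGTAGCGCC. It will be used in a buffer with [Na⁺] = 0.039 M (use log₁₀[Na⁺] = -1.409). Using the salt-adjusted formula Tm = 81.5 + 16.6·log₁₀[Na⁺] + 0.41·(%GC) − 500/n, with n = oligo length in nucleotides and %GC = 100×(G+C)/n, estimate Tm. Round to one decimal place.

Length n = 37. G=12, T=9, C=10, A=6
G+C = 22, so %GC = 22/37 × 100 = 59.459%
Salt term: 16.6 × (-1.409) = -23.389
GC term: 0.41 × 59.459 = 24.378; length term: −500/37 = −13.514
Tm = 81.5 + (-23.389) + 24.378 − 13.514 = 68.975 → 69.0°C

69.0°C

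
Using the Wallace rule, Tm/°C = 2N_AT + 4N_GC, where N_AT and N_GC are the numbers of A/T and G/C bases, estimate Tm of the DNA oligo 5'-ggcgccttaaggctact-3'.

54°C

C=5, G=5, T=4, A=3
A+T = 7, G+C = 10
Tm = 2×7 + 4×10 = 54°C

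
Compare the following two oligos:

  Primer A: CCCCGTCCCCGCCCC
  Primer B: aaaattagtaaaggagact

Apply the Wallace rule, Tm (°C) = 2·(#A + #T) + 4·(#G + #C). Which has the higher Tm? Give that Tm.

Primer A, 58°C

Primer A: A+T=1, G+C=14 → Tm = 2(1)+4(14) = 58°C
Primer B: A+T=14, G+C=5 → Tm = 2(14)+4(5) = 48°C
58°C vs 48°C → primer A is higher.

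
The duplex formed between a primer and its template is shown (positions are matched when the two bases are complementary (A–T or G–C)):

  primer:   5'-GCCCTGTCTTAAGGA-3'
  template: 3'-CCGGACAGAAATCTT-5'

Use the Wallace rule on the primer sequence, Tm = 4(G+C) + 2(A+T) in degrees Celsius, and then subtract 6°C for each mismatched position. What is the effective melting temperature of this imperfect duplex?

Primer base counts: A=3, T=4, G=4, C=4 → A+T=7, G+C=8
Perfect-match Tm = 2(7) + 4(8) = 14 + 32 = 46°C
Mismatches (positions where the bases are not complementary): 3 (at positions 2, 11, 14)
Effective Tm = 46 − 3×6 = 46 − 18 = 28°C

28°C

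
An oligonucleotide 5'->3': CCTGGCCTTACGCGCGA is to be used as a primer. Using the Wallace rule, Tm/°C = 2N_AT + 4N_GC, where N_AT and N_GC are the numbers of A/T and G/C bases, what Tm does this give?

Base counts: G=5, C=7, A=2, T=3
So N_AT = 5 and N_GC = 12.
Tm = 2(5) + 4(12) = 10 + 48 = 58°C

58°C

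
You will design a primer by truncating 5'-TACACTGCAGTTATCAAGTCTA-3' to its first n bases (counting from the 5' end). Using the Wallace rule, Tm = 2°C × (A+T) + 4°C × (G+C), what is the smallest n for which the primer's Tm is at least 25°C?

First 8 bases: TACACTGC → Tm = 24°C (< 25°C)
First 9 bases: TACACTGCA → Tm = 26°C (≥ 25°C)
Each additional base adds 2°C (A/T) or 4°C (G/C), so Tm is non-decreasing in n; n = 9 is the first length to reach 25°C.

n = 9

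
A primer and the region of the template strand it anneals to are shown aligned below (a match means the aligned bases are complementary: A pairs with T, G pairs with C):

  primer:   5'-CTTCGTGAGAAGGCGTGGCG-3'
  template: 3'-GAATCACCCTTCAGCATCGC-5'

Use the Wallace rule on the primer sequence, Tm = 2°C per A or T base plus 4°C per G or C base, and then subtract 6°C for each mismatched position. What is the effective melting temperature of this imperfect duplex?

Primer base counts: A=3, T=4, G=9, C=4 → A+T=7, G+C=13
Perfect-match Tm = 2(7) + 4(13) = 14 + 52 = 66°C
Mismatches (positions where the bases are not complementary): 4 (at positions 4, 8, 13, 17)
Effective Tm = 66 − 4×6 = 66 − 24 = 42°C

42°C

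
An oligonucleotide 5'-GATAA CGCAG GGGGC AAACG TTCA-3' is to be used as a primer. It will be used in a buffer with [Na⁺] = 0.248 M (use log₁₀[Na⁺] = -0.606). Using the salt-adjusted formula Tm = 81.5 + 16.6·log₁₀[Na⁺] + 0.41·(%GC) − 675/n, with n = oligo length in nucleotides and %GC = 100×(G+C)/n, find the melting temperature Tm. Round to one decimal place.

65.5°C

Length n = 24. Counting bases: C=5, A=8, T=3, G=8
G+C = 13, so %GC = 13/24 × 100 = 54.167%
Salt term: 16.6 × (-0.606) = -10.06
GC term: 0.41 × 54.167 = 22.208; length term: −675/24 = −28.125
Tm = 81.5 + (-10.06) + 22.208 − 28.125 = 65.523 → 65.5°C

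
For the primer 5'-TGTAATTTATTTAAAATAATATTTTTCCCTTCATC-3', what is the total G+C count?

A=11, T=18, C=5, G=1
Total G or C: 1 + 5 = 6

6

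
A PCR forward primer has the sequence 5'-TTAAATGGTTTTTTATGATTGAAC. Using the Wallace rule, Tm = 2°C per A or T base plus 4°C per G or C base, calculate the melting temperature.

58°C

Base counts: A=7, T=12, C=1, G=4
So N_AT = 19 and N_GC = 5.
Tm = 2×19 + 4×5 = 58°C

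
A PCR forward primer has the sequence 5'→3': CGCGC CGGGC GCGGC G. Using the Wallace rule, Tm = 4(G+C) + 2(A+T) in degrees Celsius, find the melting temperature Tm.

Counting bases: A=0, G=9, T=0, C=7
AT pairs contribute 0, GC pairs contribute 16.
Tm = 4·16 + 2·0 = 64 + 0 = 64°C

64°C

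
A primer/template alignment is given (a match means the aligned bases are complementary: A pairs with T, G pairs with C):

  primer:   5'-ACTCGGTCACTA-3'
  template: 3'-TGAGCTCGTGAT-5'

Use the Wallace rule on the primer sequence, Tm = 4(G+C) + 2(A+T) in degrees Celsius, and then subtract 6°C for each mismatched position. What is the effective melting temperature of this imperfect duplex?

Primer base counts: A=3, T=3, G=2, C=4 → A+T=6, G+C=6
Perfect-match Tm = 2(6) + 4(6) = 12 + 24 = 36°C
Mismatches (positions where the bases are not complementary): 2 (at positions 6, 7)
Effective Tm = 36 − 2×6 = 36 − 12 = 24°C

24°C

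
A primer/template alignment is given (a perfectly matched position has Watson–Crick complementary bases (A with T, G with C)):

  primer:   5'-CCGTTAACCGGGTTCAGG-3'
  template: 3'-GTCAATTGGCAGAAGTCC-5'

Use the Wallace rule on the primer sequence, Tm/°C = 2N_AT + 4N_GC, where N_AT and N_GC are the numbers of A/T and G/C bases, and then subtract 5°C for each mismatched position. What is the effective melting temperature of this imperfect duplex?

Primer base counts: A=3, T=4, G=6, C=5 → A+T=7, G+C=11
Perfect-match Tm = 2(7) + 4(11) = 14 + 44 = 58°C
Mismatches (positions where the bases are not complementary): 3 (at positions 2, 11, 12)
Effective Tm = 58 − 3×5 = 58 − 15 = 43°C

43°C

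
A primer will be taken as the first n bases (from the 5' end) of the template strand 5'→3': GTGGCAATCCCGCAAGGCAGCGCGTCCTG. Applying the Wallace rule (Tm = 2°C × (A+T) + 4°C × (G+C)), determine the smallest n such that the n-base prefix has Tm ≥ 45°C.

n = 14

First 13 bases: GTGGCAATCCCGC → Tm = 44°C (< 45°C)
First 14 bases: GTGGCAATCCCGCA → Tm = 46°C (≥ 45°C)
Each additional base adds 2°C (A/T) or 4°C (G/C), so Tm is non-decreasing in n; n = 14 is the first length to reach 45°C.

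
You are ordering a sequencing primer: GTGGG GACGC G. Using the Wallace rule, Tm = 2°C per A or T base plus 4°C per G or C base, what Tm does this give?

T=1, C=2, A=1, G=7
AT pairs contribute 2, GC pairs contribute 9.
Tm = 2×2 + 4×9 = 40°C

40°C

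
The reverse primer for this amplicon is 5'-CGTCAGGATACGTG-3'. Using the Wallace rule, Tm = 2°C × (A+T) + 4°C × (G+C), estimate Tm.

T=3, C=3, A=3, G=5
AT pairs contribute 6, GC pairs contribute 8.
Tm = 4·8 + 2·6 = 32 + 12 = 44°C

44°C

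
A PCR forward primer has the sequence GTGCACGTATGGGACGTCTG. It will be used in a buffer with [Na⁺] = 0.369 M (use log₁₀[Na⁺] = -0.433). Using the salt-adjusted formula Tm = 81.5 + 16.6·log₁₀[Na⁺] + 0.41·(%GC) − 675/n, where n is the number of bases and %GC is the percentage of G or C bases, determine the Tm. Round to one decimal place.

Length n = 20. T=5, C=4, A=3, G=8
G+C = 12, so %GC = 12/20 × 100 = 60%
Salt term: 16.6 × (-0.433) = -7.188
GC term: 0.41 × 60 = 24.6; length term: −675/20 = −33.75
Tm = 81.5 + (-7.188) + 24.6 − 33.75 = 65.162 → 65.2°C

65.2°C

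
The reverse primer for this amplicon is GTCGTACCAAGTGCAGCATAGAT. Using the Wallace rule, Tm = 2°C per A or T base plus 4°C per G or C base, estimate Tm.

G=6, A=7, C=5, T=5
AT pairs contribute 12, GC pairs contribute 11.
Tm = 2(12) + 4(11) = 24 + 44 = 68°C

68°C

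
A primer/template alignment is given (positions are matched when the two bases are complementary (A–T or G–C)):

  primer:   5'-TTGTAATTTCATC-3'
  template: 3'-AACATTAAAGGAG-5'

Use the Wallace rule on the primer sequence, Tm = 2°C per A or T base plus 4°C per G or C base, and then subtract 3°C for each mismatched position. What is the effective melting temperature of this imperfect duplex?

29°C

Primer base counts: A=3, T=7, G=1, C=2 → A+T=10, G+C=3
Perfect-match Tm = 2(10) + 4(3) = 20 + 12 = 32°C
Mismatches (positions where the bases are not complementary): 1 (at position 11)
Effective Tm = 32 − 1×3 = 32 − 3 = 29°C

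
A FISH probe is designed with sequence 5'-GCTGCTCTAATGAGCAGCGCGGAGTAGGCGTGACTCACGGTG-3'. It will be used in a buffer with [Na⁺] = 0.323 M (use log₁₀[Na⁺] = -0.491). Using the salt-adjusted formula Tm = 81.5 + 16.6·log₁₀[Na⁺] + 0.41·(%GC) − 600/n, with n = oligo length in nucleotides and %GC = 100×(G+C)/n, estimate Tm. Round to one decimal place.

Length n = 42. Base counts: G=16, T=8, C=10, A=8
G+C = 26, so %GC = 26/42 × 100 = 61.905%
Salt term: 16.6 × (-0.491) = -8.151
GC term: 0.41 × 61.905 = 25.381; length term: −600/42 = −14.286
Tm = 81.5 + (-8.151) + 25.381 − 14.286 = 84.444 → 84.4°C

84.4°C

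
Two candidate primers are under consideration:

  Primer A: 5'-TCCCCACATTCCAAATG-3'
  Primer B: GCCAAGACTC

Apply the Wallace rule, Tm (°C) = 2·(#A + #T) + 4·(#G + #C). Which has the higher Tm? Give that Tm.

Primer A, 50°C

Primer A: A+T=9, G+C=8 → Tm = 2(9)+4(8) = 50°C
Primer B: A+T=4, G+C=6 → Tm = 2(4)+4(6) = 32°C
50°C vs 32°C → primer A is higher.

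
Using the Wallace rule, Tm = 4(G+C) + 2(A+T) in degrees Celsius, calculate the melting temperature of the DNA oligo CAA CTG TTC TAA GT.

Base counts: T=5, A=4, C=3, G=2
AT pairs contribute 9, GC pairs contribute 5.
Tm = 2(9) + 4(5) = 18 + 20 = 38°C

38°C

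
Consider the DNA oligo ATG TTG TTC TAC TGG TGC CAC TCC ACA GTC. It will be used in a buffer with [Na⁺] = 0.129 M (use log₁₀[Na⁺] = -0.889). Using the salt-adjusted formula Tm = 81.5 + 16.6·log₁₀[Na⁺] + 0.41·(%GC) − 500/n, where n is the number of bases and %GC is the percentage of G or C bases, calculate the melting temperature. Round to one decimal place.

Length n = 30. Base counts: A=5, C=9, G=6, T=10
G+C = 15, so %GC = 15/30 × 100 = 50%
Salt term: 16.6 × (-0.889) = -14.757
GC term: 0.41 × 50 = 20.5; length term: −500/30 = −16.667
Tm = 81.5 + (-14.757) + 20.5 − 16.667 = 70.576 → 70.6°C

70.6°C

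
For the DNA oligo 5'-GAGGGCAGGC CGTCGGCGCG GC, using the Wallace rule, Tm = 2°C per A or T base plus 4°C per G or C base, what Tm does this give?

Scanning the sequence gives G=12, A=2, T=1, C=7.
AT pairs contribute 3, GC pairs contribute 19.
Tm = 2(3) + 4(19) = 6 + 76 = 82°C

82°C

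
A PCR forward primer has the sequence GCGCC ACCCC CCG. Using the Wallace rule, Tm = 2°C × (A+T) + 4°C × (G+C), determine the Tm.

T=0, C=9, G=3, A=1
So N_AT = 1 and N_GC = 12.
Tm = 4·12 + 2·1 = 48 + 2 = 50°C

50°C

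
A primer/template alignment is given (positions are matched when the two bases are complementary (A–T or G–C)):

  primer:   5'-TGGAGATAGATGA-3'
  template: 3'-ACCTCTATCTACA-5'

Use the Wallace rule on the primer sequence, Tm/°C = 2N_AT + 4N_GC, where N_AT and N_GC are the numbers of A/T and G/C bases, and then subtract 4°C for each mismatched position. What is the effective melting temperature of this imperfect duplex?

32°C

Primer base counts: A=5, T=3, G=5, C=0 → A+T=8, G+C=5
Perfect-match Tm = 2(8) + 4(5) = 16 + 20 = 36°C
Mismatches (positions where the bases are not complementary): 1 (at position 13)
Effective Tm = 36 − 1×4 = 36 − 4 = 32°C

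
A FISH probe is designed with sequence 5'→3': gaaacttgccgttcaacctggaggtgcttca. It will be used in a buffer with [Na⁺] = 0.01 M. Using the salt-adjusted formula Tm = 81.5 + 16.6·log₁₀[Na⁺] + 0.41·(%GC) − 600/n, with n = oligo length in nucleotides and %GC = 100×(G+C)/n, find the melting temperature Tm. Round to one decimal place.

50.1°C

Length n = 31. Base counts: A=7, G=8, C=8, T=8
G+C = 16, so %GC = 16/31 × 100 = 51.613%
Salt term: 16.6 × (-2) = -33.2
GC term: 0.41 × 51.613 = 21.161; length term: −600/31 = −19.355
Tm = 81.5 + (-33.2) + 21.161 − 19.355 = 50.106 → 50.1°C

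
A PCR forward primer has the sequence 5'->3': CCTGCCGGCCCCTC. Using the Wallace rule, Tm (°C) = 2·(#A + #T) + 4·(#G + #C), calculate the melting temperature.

Base counts: T=2, C=9, A=0, G=3
A+T = 2, G+C = 12
Tm = 4·12 + 2·2 = 48 + 4 = 52°C

52°C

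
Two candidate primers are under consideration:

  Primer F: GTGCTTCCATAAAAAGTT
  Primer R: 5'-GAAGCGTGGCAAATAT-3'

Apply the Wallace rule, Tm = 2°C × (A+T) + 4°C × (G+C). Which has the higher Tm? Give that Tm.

Primer F, 48°C

Primer F: A+T=12, G+C=6 → Tm = 2(12)+4(6) = 48°C
Primer R: A+T=9, G+C=7 → Tm = 2(9)+4(7) = 46°C
48°C vs 46°C → primer F is higher.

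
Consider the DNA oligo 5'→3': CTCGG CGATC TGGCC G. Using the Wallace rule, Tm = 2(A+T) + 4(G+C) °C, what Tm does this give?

56°C

Counting bases: G=6, C=6, A=1, T=3
So N_AT = 4 and N_GC = 12.
Tm = 2×4 + 4×12 = 56°C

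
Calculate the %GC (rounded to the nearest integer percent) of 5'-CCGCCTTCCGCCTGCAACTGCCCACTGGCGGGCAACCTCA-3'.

70%

Base counts: G=9, T=6, A=6, C=19
G+C = 9 + 19 = 28 out of 40 bases
%GC = 28/40 × 100 = 70% ≈ 70%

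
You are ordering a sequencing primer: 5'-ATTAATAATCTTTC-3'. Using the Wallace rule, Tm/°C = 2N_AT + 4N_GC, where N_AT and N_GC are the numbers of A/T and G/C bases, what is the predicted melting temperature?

Scanning the sequence gives T=7, C=2, G=0, A=5.
So N_AT = 12 and N_GC = 2.
Tm = 2×12 + 4×2 = 32°C

32°C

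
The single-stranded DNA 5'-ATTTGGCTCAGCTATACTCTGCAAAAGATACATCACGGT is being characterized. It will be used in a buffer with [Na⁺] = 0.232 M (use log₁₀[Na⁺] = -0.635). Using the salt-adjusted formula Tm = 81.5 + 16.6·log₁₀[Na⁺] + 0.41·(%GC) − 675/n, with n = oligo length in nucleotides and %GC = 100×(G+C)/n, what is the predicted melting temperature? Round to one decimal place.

70.5°C

Length n = 39. Counting bases: C=9, G=7, T=11, A=12
G+C = 16, so %GC = 16/39 × 100 = 41.026%
Salt term: 16.6 × (-0.635) = -10.541
GC term: 0.41 × 41.026 = 16.821; length term: −675/39 = −17.308
Tm = 81.5 + (-10.541) + 16.821 − 17.308 = 70.472 → 70.5°C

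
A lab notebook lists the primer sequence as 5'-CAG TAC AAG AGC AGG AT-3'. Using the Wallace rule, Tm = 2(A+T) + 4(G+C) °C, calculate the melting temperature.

50°C

Scanning the sequence gives A=7, C=3, G=5, T=2.
A+T = 9, G+C = 8
Tm = 2×9 + 4×8 = 50°C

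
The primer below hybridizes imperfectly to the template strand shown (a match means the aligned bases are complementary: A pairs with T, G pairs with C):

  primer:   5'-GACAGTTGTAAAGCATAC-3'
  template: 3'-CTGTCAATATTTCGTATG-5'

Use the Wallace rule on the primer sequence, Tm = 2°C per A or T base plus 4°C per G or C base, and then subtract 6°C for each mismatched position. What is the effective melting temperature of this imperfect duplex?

44°C

Primer base counts: A=7, T=4, G=4, C=3 → A+T=11, G+C=7
Perfect-match Tm = 2(11) + 4(7) = 22 + 28 = 50°C
Mismatches (positions where the bases are not complementary): 1 (at position 8)
Effective Tm = 50 − 1×6 = 50 − 6 = 44°C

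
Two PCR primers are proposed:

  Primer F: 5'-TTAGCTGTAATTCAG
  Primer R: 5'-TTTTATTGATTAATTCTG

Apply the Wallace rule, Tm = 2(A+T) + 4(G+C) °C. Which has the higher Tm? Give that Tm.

Primer R, 42°C

Primer F: A+T=10, G+C=5 → Tm = 2(10)+4(5) = 40°C
Primer R: A+T=15, G+C=3 → Tm = 2(15)+4(3) = 42°C
40°C vs 42°C → primer R is higher.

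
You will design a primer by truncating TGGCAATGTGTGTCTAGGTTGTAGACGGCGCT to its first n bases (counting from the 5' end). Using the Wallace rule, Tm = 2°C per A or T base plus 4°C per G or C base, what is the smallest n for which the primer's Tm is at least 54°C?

First 17 bases: TGGCAATGTGTGTCTAG → Tm = 50°C (< 54°C)
First 18 bases: TGGCAATGTGTGTCTAGG → Tm = 54°C (≥ 54°C)
Each additional base adds 2°C (A/T) or 4°C (G/C), so Tm is non-decreasing in n; n = 18 is the first length to reach 54°C.

n = 18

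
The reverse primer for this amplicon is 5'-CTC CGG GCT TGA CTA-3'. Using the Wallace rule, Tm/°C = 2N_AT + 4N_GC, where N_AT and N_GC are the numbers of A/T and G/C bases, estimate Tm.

48°C

Counting bases: A=2, T=4, C=5, G=4
AT pairs contribute 6, GC pairs contribute 9.
Tm = 4·9 + 2·6 = 36 + 12 = 48°C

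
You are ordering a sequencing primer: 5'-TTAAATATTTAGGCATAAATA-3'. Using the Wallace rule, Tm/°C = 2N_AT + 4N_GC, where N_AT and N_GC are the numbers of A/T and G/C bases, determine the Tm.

Base counts: A=10, C=1, G=2, T=8
AT pairs contribute 18, GC pairs contribute 3.
Tm = 2×18 + 4×3 = 48°C

48°C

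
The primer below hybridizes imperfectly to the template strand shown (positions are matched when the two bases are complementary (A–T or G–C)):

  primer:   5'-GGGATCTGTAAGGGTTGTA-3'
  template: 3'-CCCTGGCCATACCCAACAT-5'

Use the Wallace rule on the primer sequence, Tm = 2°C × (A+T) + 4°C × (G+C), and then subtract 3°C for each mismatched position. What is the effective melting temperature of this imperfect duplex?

47°C

Primer base counts: A=4, T=6, G=8, C=1 → A+T=10, G+C=9
Perfect-match Tm = 2(10) + 4(9) = 20 + 36 = 56°C
Mismatches (positions where the bases are not complementary): 3 (at positions 5, 7, 11)
Effective Tm = 56 − 3×3 = 56 − 9 = 47°C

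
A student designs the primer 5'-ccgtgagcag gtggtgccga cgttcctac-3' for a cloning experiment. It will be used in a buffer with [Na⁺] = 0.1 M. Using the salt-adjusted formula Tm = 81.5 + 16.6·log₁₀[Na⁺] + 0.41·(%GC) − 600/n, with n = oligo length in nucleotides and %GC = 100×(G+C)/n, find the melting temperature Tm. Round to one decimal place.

Length n = 29. Base counts: A=4, C=9, G=10, T=6
G+C = 19, so %GC = 19/29 × 100 = 65.517%
Salt term: 16.6 × (-1) = -16.6
GC term: 0.41 × 65.517 = 26.862; length term: −600/29 = −20.69
Tm = 81.5 + (-16.6) + 26.862 − 20.69 = 71.072 → 71.1°C

71.1°C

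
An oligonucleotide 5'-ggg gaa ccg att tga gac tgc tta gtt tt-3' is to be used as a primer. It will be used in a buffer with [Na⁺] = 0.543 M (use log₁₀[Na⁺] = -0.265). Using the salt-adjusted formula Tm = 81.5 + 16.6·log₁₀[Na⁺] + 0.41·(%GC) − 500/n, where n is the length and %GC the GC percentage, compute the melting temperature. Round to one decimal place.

78.2°C

Length n = 29. G=9, A=6, C=4, T=10
G+C = 13, so %GC = 13/29 × 100 = 44.828%
Salt term: 16.6 × (-0.265) = -4.399
GC term: 0.41 × 44.828 = 18.379; length term: −500/29 = −17.241
Tm = 81.5 + (-4.399) + 18.379 − 17.241 = 78.239 → 78.2°C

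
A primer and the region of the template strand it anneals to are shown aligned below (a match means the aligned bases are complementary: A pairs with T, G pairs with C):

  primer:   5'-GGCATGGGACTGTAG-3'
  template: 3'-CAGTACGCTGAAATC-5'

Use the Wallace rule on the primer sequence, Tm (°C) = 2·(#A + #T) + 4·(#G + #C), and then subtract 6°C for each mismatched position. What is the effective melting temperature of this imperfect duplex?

Primer base counts: A=3, T=3, G=7, C=2 → A+T=6, G+C=9
Perfect-match Tm = 2(6) + 4(9) = 12 + 36 = 48°C
Mismatches (positions where the bases are not complementary): 3 (at positions 2, 7, 12)
Effective Tm = 48 − 3×6 = 48 − 18 = 30°C

30°C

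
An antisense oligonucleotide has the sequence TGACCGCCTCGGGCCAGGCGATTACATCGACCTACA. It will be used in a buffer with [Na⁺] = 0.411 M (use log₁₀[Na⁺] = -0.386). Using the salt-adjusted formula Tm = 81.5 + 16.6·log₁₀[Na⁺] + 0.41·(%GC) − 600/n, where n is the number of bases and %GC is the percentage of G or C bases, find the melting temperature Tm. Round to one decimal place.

83.5°C

Length n = 36. Counting bases: T=6, A=8, G=9, C=13
G+C = 22, so %GC = 22/36 × 100 = 61.111%
Salt term: 16.6 × (-0.386) = -6.408
GC term: 0.41 × 61.111 = 25.056; length term: −600/36 = −16.667
Tm = 81.5 + (-6.408) + 25.056 − 16.667 = 83.481 → 83.5°C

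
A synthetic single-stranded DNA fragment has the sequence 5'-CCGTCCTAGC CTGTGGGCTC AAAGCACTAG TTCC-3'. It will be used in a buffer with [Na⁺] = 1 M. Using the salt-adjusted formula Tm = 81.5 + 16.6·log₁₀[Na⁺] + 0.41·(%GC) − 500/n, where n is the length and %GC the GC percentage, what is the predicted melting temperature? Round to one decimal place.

Length n = 34. T=8, G=8, C=12, A=6
G+C = 20, so %GC = 20/34 × 100 = 58.824%
Salt term: 16.6 × (0) = 0
GC term: 0.41 × 58.824 = 24.118; length term: −500/34 = −14.706
Tm = 81.5 + (0) + 24.118 − 14.706 = 90.912 → 90.9°C

90.9°C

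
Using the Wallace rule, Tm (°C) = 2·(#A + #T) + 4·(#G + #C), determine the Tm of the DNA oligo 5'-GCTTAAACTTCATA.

36°C

Counting bases: T=5, A=5, G=1, C=3
A+T = 10, G+C = 4
Tm = 4·4 + 2·10 = 16 + 20 = 36°C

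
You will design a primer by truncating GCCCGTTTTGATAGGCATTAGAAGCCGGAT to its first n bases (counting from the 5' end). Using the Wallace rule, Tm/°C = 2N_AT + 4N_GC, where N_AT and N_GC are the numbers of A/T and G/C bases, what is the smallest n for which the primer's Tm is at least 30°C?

n = 10

First 9 bases: GCCCGTTTT → Tm = 28°C (< 30°C)
First 10 bases: GCCCGTTTTG → Tm = 32°C (≥ 30°C)
Each additional base adds 2°C (A/T) or 4°C (G/C), so Tm is non-decreasing in n; n = 10 is the first length to reach 30°C.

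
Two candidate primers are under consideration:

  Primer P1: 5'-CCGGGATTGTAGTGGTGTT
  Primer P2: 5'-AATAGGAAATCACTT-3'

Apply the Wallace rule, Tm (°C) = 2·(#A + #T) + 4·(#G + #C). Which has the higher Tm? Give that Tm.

Primer P1, 58°C

Primer P1: A+T=9, G+C=10 → Tm = 2(9)+4(10) = 58°C
Primer P2: A+T=11, G+C=4 → Tm = 2(11)+4(4) = 38°C
58°C vs 38°C → primer P1 is higher.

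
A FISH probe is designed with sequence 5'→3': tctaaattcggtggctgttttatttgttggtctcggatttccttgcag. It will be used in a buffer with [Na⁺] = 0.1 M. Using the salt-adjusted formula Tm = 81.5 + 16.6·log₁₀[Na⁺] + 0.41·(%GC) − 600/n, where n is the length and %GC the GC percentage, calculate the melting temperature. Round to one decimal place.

Length n = 48. Scanning the sequence gives T=22, A=6, G=12, C=8.
G+C = 20, so %GC = 20/48 × 100 = 41.667%
Salt term: 16.6 × (-1) = -16.6
GC term: 0.41 × 41.667 = 17.083; length term: −600/48 = −12.5
Tm = 81.5 + (-16.6) + 17.083 − 12.5 = 69.483 → 69.5°C

69.5°C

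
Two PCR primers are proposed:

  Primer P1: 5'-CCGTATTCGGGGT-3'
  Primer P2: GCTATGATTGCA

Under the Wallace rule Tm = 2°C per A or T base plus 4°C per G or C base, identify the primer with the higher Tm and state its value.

Primer P1: A+T=5, G+C=8 → Tm = 2(5)+4(8) = 42°C
Primer P2: A+T=7, G+C=5 → Tm = 2(7)+4(5) = 34°C
42°C vs 34°C → primer P1 is higher.

Primer P1, 42°C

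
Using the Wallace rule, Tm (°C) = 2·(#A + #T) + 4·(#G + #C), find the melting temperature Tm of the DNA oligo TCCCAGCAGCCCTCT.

Scanning the sequence gives T=3, G=2, C=8, A=2.
A+T = 5, G+C = 10
Tm = 2×5 + 4×10 = 50°C

50°C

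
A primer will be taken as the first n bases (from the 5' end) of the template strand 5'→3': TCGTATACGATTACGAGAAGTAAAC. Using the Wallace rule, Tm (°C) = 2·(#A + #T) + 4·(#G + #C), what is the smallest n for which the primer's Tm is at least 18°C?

n = 7

First 6 bases: TCGTAT → Tm = 16°C (< 18°C)
First 7 bases: TCGTATA → Tm = 18°C (≥ 18°C)
Each additional base adds 2°C (A/T) or 4°C (G/C), so Tm is non-decreasing in n; n = 7 is the first length to reach 18°C.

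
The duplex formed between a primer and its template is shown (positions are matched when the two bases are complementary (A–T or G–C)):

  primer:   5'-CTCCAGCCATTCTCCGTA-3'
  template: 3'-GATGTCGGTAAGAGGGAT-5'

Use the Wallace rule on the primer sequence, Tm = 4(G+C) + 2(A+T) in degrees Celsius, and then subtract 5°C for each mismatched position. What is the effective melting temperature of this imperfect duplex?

46°C

Primer base counts: A=3, T=5, G=2, C=8 → A+T=8, G+C=10
Perfect-match Tm = 2(8) + 4(10) = 16 + 40 = 56°C
Mismatches (positions where the bases are not complementary): 2 (at positions 3, 16)
Effective Tm = 56 − 2×5 = 56 − 10 = 46°C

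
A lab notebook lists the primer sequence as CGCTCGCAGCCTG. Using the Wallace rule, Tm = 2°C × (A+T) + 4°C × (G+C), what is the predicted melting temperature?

Counting bases: G=4, A=1, T=2, C=6
So N_AT = 3 and N_GC = 10.
Tm = 4·10 + 2·3 = 40 + 6 = 46°C

46°C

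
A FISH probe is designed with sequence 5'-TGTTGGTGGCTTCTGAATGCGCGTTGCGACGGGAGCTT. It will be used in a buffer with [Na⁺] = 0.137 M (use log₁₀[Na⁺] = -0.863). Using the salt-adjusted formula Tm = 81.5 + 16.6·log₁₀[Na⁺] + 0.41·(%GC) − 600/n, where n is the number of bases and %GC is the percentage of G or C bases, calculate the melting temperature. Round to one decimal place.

Length n = 38. Counting bases: A=4, G=15, T=12, C=7
G+C = 22, so %GC = 22/38 × 100 = 57.895%
Salt term: 16.6 × (-0.863) = -14.326
GC term: 0.41 × 57.895 = 23.737; length term: −600/38 = −15.789
Tm = 81.5 + (-14.326) + 23.737 − 15.789 = 75.122 → 75.1°C

75.1°C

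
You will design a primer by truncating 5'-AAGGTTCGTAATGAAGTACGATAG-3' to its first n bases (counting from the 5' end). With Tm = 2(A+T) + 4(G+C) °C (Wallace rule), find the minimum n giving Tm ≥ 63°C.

n = 24

First 23 bases: AAGGTTCGTAATGAAGTACGATA → Tm = 62°C (< 63°C)
First 24 bases: AAGGTTCGTAATGAAGTACGATAG → Tm = 66°C (≥ 63°C)
Since every base adds ≥2°C, Tm only increases with n, so the threshold is first crossed at n = 24.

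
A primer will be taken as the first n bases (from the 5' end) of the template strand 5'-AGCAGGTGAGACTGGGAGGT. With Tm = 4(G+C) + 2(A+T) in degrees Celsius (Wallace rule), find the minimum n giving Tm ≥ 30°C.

n = 10

First 9 bases: AGCAGGTGA → Tm = 28°C (< 30°C)
First 10 bases: AGCAGGTGAG → Tm = 32°C (≥ 30°C)
Each additional base adds 2°C (A/T) or 4°C (G/C), so Tm is non-decreasing in n; n = 10 is the first length to reach 30°C.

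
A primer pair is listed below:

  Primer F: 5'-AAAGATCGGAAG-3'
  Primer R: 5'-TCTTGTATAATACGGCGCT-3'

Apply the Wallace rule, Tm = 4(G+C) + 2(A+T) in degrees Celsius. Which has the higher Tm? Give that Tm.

Primer F: A+T=7, G+C=5 → Tm = 2(7)+4(5) = 34°C
Primer R: A+T=11, G+C=8 → Tm = 2(11)+4(8) = 54°C
34°C vs 54°C → primer R is higher.

Primer R, 54°C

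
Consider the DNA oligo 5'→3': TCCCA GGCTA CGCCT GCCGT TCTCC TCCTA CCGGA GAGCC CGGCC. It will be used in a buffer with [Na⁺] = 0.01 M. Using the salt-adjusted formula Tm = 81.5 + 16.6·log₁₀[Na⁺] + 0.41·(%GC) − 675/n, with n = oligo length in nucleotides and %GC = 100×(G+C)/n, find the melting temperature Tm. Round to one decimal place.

Length n = 45. Base counts: G=11, C=21, A=5, T=8
G+C = 32, so %GC = 32/45 × 100 = 71.111%
Salt term: 16.6 × (-2) = -33.2
GC term: 0.41 × 71.111 = 29.156; length term: −675/45 = −15
Tm = 81.5 + (-33.2) + 29.156 − 15 = 62.456 → 62.5°C

62.5°C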